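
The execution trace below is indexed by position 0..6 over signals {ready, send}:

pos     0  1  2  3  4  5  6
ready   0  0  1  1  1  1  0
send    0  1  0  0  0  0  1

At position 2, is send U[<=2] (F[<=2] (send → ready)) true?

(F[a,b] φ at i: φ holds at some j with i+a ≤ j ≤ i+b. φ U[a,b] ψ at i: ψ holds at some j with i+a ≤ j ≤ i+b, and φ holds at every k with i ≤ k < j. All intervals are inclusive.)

Need some j in [2,4] with F[<=2] (send → ready), and send at every k in [2,j-1].
  j=2: F[<=2] (send → ready) holds; no prefix to check → satisfied.

True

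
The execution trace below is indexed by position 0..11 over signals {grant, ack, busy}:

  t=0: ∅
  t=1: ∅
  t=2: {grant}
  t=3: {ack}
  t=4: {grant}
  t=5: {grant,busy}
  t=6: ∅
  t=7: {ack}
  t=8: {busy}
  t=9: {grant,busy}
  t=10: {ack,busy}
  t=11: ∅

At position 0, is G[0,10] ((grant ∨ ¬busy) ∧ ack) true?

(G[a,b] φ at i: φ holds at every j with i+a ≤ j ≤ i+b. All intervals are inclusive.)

Check ((grant ∨ ¬busy) ∧ ack) at every j in [0,10]:
  j=0: false
  j=1: false
  j=2: false
  j=3: true
  j=4: false
  j=5: false
  j=6: false
  j=7: true
  j=8: false
  j=9: false
  j=10: false
Fails at j=0 → formula fails.

False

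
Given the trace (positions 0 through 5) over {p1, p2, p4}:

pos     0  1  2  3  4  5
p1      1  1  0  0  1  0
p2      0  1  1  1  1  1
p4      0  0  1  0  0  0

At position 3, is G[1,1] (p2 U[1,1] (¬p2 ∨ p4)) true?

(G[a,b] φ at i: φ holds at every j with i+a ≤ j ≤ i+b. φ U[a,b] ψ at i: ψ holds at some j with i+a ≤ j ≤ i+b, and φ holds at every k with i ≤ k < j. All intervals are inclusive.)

False

Check (p2 U[1,1] (¬p2 ∨ p4)) at every j in [4,4]:
  j=4: fails
Fails at j=4 → formula fails.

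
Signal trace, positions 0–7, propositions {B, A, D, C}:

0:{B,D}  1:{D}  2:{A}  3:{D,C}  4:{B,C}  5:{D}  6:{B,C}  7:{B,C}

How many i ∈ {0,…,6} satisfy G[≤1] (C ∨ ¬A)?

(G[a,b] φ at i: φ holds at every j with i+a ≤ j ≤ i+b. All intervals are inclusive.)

5

Evaluate at each i in [0,6]:
  i=0: ✓ (all of [0,1])
  i=1: ✗ (fails at j=2)
  i=2: ✗ (fails at j=2)
  i=3: ✓ (all of [3,4])
  i=4: ✓ (all of [4,5])
  i=5: ✓ (all of [5,6])
  i=6: ✓ (all of [6,7])
Positions where it holds: {0, 3, 4, 5, 6} → 5.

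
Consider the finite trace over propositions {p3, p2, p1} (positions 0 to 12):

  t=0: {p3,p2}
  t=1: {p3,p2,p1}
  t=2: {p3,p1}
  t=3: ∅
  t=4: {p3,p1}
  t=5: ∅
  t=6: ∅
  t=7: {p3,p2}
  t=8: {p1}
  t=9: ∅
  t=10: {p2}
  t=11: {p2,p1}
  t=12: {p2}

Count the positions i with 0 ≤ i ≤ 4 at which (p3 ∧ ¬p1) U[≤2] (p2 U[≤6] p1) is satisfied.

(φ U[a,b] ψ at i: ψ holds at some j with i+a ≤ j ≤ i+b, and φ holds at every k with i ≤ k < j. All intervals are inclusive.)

4

Evaluate at each i in [0,4]:
  i=0: ✓ (rhs at j=0)
  i=1: ✓ (rhs at j=1)
  i=2: ✓ (rhs at j=2)
  i=3: ✗ (lhs fails at k=3 before rhs at j=4)
  i=4: ✓ (rhs at j=4)
Positions where it holds: {0, 1, 2, 4} → 4.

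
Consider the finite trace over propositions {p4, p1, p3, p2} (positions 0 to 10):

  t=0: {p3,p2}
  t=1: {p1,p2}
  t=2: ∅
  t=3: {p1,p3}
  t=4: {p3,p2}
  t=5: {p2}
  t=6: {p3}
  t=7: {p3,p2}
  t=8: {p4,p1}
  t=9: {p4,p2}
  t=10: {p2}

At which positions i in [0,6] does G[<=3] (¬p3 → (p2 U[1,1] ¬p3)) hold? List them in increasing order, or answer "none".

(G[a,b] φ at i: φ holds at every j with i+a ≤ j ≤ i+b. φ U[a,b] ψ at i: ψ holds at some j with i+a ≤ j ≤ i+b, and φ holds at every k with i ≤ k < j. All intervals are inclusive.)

none

Evaluate at each i in [0,6]:
  i=0: ✗ (fails at j=2)
  i=1: ✗ (fails at j=2)
  i=2: ✗ (fails at j=2)
  i=3: ✗ (fails at j=5)
  i=4: ✗ (fails at j=5)
  i=5: ✗ (fails at j=5)
  i=6: ✗ (fails at j=8)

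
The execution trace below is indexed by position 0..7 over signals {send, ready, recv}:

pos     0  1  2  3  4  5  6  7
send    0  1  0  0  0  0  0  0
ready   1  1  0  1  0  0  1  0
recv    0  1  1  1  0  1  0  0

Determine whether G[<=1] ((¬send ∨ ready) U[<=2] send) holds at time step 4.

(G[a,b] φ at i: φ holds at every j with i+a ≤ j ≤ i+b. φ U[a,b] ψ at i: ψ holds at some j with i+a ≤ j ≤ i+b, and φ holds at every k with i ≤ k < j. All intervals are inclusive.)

Check ((¬send ∨ ready) U[<=2] send) at every j in [4,5]:
  j=4: fails
  j=5: fails
Fails at j=4 → formula fails.

No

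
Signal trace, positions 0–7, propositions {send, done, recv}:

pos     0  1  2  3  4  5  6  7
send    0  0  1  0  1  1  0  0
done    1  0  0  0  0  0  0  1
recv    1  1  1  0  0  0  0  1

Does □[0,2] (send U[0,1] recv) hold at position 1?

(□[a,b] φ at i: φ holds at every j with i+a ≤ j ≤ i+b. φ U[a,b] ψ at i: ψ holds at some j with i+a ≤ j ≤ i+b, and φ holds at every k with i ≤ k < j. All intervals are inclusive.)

Check (send U[0,1] recv) at every j in [1,3]:
  j=1: holds
  j=2: holds
  j=3: fails
Fails at j=3 → formula fails.

Does not hold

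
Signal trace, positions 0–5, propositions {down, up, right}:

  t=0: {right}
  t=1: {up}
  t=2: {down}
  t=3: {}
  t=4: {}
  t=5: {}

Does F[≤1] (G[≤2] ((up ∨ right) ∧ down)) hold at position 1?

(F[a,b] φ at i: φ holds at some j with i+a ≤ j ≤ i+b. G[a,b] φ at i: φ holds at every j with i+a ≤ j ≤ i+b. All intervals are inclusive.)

False

Check G[≤2] ((up ∨ right) ∧ down) at each j in [1,2]:
  j=1: fails at 1
  j=2: fails at 2
No position in the window satisfies it → formula fails.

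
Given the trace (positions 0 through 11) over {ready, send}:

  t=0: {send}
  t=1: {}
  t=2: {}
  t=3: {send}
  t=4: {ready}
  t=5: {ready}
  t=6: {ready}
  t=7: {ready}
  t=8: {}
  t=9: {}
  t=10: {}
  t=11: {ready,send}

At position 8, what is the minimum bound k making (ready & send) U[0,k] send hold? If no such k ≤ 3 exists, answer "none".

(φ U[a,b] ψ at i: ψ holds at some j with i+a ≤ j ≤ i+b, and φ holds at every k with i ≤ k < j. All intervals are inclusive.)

Need earliest j ≥ 8 with send, and (ready & send) at every k in [8,j-1].
  j=8: rhs fails.
  j=9: rhs fails.
  j=10: rhs fails.
  j=11: rhs holds but lhs fails at k=8.
No witness within the range → none.

none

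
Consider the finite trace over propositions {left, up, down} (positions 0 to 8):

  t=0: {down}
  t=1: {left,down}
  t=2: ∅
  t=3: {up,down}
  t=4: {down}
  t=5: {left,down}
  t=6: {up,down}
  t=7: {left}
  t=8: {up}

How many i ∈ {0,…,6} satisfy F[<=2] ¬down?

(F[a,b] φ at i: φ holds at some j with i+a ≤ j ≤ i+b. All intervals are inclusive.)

5

Evaluate at each i in [0,6]:
  i=0: ✓ (witness j=2)
  i=1: ✓ (witness j=2)
  i=2: ✓ (witness j=2)
  i=3: ✗ (none in [3,5])
  i=4: ✗ (none in [4,6])
  i=5: ✓ (witness j=7)
  i=6: ✓ (witness j=7)
Positions where it holds: {0, 1, 2, 5, 6} → 5.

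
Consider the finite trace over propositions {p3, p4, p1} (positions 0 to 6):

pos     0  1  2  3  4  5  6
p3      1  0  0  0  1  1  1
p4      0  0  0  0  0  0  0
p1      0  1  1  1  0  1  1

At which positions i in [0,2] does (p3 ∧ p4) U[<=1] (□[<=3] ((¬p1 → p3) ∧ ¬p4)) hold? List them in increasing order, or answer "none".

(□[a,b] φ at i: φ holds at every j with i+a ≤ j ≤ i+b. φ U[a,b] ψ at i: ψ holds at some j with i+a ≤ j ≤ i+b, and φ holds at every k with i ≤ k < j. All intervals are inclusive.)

0, 1, 2

Evaluate at each i in [0,2]:
  i=0: ✓ (rhs at j=0)
  i=1: ✓ (rhs at j=1)
  i=2: ✓ (rhs at j=2)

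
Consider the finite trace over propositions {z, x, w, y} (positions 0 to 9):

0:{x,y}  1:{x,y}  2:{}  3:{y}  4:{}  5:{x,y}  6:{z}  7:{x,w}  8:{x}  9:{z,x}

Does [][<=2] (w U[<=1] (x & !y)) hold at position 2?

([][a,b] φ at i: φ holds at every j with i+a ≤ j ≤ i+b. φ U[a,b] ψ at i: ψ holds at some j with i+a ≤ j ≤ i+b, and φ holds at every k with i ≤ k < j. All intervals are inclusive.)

False

Check (w U[<=1] (x & !y)) at every j in [2,4]:
  j=2: fails
  j=3: fails
  j=4: fails
Fails at j=2 → formula fails.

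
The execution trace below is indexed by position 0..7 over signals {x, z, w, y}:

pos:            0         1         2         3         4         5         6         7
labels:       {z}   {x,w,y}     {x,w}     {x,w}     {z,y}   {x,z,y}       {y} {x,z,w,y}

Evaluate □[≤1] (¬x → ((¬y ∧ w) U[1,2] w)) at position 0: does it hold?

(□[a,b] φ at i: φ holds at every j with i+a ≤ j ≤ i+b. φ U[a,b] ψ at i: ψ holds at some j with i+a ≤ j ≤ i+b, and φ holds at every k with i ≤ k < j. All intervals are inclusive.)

False

Check (¬x → ((¬y ∧ w) U[1,2] w)) at every j in [0,1]:
  j=0: antecedent true; consequent fails → ✗
  j=1: antecedent false → ✓
Fails at j=0 → formula fails.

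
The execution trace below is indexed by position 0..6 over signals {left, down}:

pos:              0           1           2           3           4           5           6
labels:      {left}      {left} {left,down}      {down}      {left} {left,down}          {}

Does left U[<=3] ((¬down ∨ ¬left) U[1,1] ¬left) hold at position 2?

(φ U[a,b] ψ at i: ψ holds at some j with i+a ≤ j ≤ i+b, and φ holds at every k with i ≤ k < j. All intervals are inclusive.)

Need some j in [2,5] with ((¬down ∨ ¬left) U[1,1] ¬left), and left at every k in [2,j-1].
  j=2: ((¬down ∨ ¬left) U[1,1] ¬left) — fails.
  j=3: ((¬down ∨ ¬left) U[1,1] ¬left) — fails.
  j=4: ((¬down ∨ ¬left) U[1,1] ¬left) — fails.
  j=5: ((¬down ∨ ¬left) U[1,1] ¬left) — fails.
No j in the window works → until fails.

False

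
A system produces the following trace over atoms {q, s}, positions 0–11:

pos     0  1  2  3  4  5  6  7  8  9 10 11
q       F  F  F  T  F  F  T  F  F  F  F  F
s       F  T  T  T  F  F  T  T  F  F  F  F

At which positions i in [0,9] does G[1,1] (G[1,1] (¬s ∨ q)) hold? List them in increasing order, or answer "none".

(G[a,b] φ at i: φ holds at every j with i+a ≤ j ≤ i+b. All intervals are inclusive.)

1, 2, 3, 4, 6, 7, 8, 9

Evaluate at each i in [0,9]:
  i=0: ✗ (fails at j=1)
  i=1: ✓ (all of [2,2])
  i=2: ✓ (all of [3,3])
  i=3: ✓ (all of [4,4])
  i=4: ✓ (all of [5,5])
  i=5: ✗ (fails at j=6)
  i=6: ✓ (all of [7,7])
  i=7: ✓ (all of [8,8])
  i=8: ✓ (all of [9,9])
  i=9: ✓ (all of [10,10])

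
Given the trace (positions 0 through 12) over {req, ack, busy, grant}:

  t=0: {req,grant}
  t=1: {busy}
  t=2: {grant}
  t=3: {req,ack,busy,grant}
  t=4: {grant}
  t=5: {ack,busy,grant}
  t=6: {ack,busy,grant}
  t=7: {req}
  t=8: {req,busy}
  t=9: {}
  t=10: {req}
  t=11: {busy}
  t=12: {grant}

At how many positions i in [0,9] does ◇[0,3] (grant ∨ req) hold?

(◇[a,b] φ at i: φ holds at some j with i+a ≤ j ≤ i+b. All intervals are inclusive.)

Evaluate at each i in [0,9]:
  i=0: ✓ (witness j=0)
  i=1: ✓ (witness j=2)
  i=2: ✓ (witness j=2)
  i=3: ✓ (witness j=3)
  i=4: ✓ (witness j=4)
  i=5: ✓ (witness j=5)
  i=6: ✓ (witness j=6)
  i=7: ✓ (witness j=7)
  i=8: ✓ (witness j=8)
  i=9: ✓ (witness j=10)
Positions where it holds: {0, 1, 2, 3, 4, 5, 6, 7, 8, 9} → 10.

10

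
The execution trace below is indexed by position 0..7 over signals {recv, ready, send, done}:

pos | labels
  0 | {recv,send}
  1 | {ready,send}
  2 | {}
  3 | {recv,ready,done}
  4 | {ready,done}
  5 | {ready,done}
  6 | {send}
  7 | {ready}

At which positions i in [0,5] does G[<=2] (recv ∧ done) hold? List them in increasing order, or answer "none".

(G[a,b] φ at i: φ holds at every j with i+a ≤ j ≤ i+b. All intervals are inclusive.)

Evaluate at each i in [0,5]:
  i=0: ✗ (fails at j=0)
  i=1: ✗ (fails at j=1)
  i=2: ✗ (fails at j=2)
  i=3: ✗ (fails at j=4)
  i=4: ✗ (fails at j=4)
  i=5: ✗ (fails at j=5)

none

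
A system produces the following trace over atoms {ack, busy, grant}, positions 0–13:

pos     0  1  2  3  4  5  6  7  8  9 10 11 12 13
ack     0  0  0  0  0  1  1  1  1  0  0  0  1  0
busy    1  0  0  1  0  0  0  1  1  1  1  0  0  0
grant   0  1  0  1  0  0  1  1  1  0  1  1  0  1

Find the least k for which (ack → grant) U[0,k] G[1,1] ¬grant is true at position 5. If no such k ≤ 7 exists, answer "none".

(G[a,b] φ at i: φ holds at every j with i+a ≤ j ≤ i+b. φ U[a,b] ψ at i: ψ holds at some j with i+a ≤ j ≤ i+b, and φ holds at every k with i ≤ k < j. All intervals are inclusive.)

none

Need earliest j ≥ 5 with G[1,1] ¬grant, and (ack → grant) at every k in [5,j-1].
  j=5: rhs fails.
  j=6: rhs fails.
  j=7: rhs fails.
  j=8: rhs holds but lhs fails at k=5.
  j=9: rhs fails.
  j=10: rhs fails.
  j=11: rhs holds but lhs fails at k=5.
  j=12: rhs fails.
No witness within the range → none.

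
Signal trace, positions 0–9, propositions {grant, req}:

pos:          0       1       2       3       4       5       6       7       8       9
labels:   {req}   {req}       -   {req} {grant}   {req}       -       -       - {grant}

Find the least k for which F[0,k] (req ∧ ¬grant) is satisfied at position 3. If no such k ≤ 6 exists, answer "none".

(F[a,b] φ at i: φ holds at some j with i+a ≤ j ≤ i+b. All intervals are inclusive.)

0

Scan j = 3,4,… for (req ∧ ¬grant):
  j=3: holds
First hit at j=3, so smallest k = 3-3 = 0.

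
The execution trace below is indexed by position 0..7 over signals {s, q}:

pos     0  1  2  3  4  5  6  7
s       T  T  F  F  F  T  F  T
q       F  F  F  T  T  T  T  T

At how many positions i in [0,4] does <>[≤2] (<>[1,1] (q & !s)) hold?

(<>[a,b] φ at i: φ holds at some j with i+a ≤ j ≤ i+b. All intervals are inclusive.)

Evaluate at each i in [0,4]:
  i=0: ✓ (witness j=2)
  i=1: ✓ (witness j=2)
  i=2: ✓ (witness j=2)
  i=3: ✓ (witness j=3)
  i=4: ✓ (witness j=5)
Positions where it holds: {0, 1, 2, 3, 4} → 5.

5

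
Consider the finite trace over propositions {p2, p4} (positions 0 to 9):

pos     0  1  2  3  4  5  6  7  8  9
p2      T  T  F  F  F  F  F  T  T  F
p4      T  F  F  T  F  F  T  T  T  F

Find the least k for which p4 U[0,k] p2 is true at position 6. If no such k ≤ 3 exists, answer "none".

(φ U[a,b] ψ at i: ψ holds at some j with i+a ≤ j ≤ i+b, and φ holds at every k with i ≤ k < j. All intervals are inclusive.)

1

Need earliest j ≥ 6 with p2, and p4 at every k in [6,j-1].
  j=6: rhs fails.
  j=7: rhs holds; lhs holds on [6,6]. k = 1.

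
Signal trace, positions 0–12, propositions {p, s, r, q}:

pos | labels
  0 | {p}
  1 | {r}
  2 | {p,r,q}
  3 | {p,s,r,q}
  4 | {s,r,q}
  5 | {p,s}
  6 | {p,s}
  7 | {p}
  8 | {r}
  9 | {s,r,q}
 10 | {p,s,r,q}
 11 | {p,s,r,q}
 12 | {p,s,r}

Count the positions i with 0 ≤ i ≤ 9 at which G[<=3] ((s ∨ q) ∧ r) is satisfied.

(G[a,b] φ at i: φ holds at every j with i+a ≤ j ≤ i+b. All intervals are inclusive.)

1

Evaluate at each i in [0,9]:
  i=0: ✗ (fails at j=0)
  i=1: ✗ (fails at j=1)
  i=2: ✗ (fails at j=5)
  i=3: ✗ (fails at j=5)
  i=4: ✗ (fails at j=5)
  i=5: ✗ (fails at j=5)
  i=6: ✗ (fails at j=6)
  i=7: ✗ (fails at j=7)
  i=8: ✗ (fails at j=8)
  i=9: ✓ (all of [9,12])
Positions where it holds: {9} → 1.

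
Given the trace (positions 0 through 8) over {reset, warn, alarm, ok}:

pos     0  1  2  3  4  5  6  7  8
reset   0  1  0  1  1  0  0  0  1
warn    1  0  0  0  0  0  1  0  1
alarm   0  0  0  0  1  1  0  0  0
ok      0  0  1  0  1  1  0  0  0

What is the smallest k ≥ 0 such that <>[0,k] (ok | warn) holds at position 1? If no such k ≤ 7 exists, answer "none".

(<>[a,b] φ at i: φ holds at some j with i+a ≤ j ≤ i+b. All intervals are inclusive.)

Scan j = 1,2,… for (ok | warn):
  j=1: fails
  j=2: holds
First hit at j=2, so smallest k = 2-1 = 1.

1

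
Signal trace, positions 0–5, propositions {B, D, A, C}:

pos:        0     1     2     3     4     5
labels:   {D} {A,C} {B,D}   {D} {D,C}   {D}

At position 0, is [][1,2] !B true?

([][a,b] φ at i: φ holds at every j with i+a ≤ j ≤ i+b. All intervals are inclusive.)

Check !B at every j in [1,2]:
  j=1: true
  j=2: false
Fails at j=2 → formula fails.

False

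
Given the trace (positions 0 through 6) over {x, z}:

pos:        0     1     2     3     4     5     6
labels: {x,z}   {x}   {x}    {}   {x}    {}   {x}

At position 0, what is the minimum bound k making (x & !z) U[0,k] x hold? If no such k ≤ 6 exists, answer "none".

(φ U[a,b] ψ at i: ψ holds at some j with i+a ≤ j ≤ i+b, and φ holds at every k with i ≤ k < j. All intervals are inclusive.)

Need earliest j ≥ 0 with x, and (x & !z) at every k in [0,j-1].
  j=0: rhs holds (empty prefix). k = 0.

0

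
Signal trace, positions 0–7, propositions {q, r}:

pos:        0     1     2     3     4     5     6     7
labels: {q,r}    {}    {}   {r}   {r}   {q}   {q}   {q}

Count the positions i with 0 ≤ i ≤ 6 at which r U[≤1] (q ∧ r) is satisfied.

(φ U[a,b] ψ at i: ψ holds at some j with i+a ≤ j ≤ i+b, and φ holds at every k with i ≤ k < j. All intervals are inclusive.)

1

Evaluate at each i in [0,6]:
  i=0: ✓ (rhs at j=0)
  i=1: ✗ (no rhs in [1,2])
  i=2: ✗ (no rhs in [2,3])
  i=3: ✗ (no rhs in [3,4])
  i=4: ✗ (no rhs in [4,5])
  i=5: ✗ (no rhs in [5,6])
  i=6: ✗ (no rhs in [6,7])
Positions where it holds: {0} → 1.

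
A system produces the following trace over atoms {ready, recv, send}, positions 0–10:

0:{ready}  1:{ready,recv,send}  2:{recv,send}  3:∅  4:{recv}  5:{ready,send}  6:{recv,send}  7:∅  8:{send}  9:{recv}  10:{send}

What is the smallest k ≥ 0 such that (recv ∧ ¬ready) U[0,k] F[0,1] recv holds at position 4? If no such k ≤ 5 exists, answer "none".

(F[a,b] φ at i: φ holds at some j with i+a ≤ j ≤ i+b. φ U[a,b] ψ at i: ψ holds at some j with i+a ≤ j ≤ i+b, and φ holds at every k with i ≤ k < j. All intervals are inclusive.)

Need earliest j ≥ 4 with F[0,1] recv, and (recv ∧ ¬ready) at every k in [4,j-1].
  j=4: rhs holds (empty prefix). k = 0.

0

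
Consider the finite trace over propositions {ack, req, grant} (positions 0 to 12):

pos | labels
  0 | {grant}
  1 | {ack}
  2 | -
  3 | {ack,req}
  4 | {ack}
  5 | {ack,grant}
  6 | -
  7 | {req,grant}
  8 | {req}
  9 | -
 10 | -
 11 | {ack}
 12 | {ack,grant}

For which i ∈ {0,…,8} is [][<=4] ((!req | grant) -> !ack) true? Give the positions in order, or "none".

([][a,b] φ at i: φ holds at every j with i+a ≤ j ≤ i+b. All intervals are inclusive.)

Evaluate at each i in [0,8]:
  i=0: ✗ (fails at j=1)
  i=1: ✗ (fails at j=1)
  i=2: ✗ (fails at j=4)
  i=3: ✗ (fails at j=4)
  i=4: ✗ (fails at j=4)
  i=5: ✗ (fails at j=5)
  i=6: ✓ (all of [6,10])
  i=7: ✗ (fails at j=11)
  i=8: ✗ (fails at j=11)

6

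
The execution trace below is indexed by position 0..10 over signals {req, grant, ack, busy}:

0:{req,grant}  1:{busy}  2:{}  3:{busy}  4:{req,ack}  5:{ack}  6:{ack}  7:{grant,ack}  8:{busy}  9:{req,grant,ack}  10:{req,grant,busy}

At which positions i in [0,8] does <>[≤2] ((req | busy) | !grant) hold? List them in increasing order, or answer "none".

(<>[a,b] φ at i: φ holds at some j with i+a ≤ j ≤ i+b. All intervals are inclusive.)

Evaluate at each i in [0,8]:
  i=0: ✓ (witness j=0)
  i=1: ✓ (witness j=1)
  i=2: ✓ (witness j=2)
  i=3: ✓ (witness j=3)
  i=4: ✓ (witness j=4)
  i=5: ✓ (witness j=5)
  i=6: ✓ (witness j=6)
  i=7: ✓ (witness j=8)
  i=8: ✓ (witness j=8)

0, 1, 2, 3, 4, 5, 6, 7, 8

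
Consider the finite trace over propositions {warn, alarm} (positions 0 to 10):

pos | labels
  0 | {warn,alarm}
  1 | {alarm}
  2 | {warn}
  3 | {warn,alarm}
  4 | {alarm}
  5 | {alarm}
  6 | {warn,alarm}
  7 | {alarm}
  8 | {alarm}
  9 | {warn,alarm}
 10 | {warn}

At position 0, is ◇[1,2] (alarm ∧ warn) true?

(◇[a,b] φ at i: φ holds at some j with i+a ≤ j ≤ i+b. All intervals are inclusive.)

False

Check (alarm ∧ warn) at each j in [1,2]:
  j=1: false
  j=2: false
No position in the window satisfies it → formula fails.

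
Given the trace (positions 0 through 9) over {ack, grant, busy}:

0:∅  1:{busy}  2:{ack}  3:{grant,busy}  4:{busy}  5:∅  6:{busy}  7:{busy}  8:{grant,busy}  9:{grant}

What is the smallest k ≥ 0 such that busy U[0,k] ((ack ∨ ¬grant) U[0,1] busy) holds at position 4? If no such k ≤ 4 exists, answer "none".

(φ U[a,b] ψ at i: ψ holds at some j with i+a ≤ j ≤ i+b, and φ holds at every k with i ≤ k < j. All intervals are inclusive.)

Need earliest j ≥ 4 with ((ack ∨ ¬grant) U[0,1] busy), and busy at every k in [4,j-1].
  j=4: rhs holds (empty prefix). k = 0.

0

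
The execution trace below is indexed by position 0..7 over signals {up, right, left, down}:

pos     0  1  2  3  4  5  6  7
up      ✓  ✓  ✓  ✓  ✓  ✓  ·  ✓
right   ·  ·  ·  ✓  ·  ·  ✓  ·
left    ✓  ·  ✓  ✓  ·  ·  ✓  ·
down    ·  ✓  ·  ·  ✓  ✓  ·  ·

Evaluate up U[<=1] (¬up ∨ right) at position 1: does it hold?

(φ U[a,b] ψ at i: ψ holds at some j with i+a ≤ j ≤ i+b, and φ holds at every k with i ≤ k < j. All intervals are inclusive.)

Need some j in [1,2] with (¬up ∨ right), and up at every k in [1,j-1].
  j=1: (¬up ∨ right) false.
  j=2: (¬up ∨ right) false.
No j in the window works → until fails.

False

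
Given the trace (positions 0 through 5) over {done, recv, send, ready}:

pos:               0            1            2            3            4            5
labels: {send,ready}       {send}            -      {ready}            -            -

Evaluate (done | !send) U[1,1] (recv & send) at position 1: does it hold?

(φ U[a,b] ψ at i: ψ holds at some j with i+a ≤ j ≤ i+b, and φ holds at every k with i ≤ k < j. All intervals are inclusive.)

Need some j in [2,2] with (recv & send), and (done | !send) at every k in [1,j-1].
  j=2: (recv & send) false.
No j in the window works → until fails.

No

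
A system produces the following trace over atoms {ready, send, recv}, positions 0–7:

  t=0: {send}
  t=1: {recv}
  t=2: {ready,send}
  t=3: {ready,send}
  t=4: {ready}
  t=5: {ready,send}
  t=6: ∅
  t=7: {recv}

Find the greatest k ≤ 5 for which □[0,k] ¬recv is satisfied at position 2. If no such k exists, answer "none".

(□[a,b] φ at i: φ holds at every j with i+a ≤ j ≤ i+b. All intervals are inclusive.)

4

¬recv must hold from j=2 onward; find where it first fails.
  j=2: holds
  j=3: holds
  j=4: holds
  j=5: holds
  j=6: holds
  j=7: fails
Holds on [2,6], so largest k = 4.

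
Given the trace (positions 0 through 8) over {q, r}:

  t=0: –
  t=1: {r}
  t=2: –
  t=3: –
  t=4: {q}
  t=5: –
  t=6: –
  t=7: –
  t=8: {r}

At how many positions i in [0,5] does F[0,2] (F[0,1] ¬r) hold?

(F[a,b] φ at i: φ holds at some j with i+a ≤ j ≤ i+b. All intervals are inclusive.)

6

Evaluate at each i in [0,5]:
  i=0: ✓ (witness j=0)
  i=1: ✓ (witness j=1)
  i=2: ✓ (witness j=2)
  i=3: ✓ (witness j=3)
  i=4: ✓ (witness j=4)
  i=5: ✓ (witness j=5)
Positions where it holds: {0, 1, 2, 3, 4, 5} → 6.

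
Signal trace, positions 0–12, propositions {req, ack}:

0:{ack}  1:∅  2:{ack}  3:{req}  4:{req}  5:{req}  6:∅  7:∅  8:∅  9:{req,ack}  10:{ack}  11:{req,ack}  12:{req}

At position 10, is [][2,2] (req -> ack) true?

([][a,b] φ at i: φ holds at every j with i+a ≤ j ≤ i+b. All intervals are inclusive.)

False

Check (req -> ack) at every j in [12,12]:
  j=12: antecedent true; consequent false → ✗
Fails at j=12 → formula fails.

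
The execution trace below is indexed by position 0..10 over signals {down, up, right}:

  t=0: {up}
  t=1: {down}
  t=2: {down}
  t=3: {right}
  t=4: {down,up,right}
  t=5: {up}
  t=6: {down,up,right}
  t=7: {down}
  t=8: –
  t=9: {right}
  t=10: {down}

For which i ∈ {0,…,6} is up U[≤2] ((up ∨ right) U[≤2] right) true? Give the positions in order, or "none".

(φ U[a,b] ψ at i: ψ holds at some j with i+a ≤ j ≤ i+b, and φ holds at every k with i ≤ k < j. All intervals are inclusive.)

3, 4, 5, 6

Evaluate at each i in [0,6]:
  i=0: ✗ (no rhs in [0,2])
  i=1: ✗ (lhs fails at k=1 before rhs at j=3)
  i=2: ✗ (lhs fails at k=2 before rhs at j=3)
  i=3: ✓ (rhs at j=3)
  i=4: ✓ (rhs at j=4)
  i=5: ✓ (rhs at j=5)
  i=6: ✓ (rhs at j=6)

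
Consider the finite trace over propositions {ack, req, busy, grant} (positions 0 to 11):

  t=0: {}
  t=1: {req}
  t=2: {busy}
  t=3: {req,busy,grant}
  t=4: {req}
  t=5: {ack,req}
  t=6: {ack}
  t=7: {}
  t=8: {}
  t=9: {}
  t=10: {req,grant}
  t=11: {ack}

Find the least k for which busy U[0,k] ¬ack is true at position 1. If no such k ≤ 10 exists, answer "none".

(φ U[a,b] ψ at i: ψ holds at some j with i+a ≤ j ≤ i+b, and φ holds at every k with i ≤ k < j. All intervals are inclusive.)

Need earliest j ≥ 1 with ¬ack, and busy at every k in [1,j-1].
  j=1: rhs holds (empty prefix). k = 0.

0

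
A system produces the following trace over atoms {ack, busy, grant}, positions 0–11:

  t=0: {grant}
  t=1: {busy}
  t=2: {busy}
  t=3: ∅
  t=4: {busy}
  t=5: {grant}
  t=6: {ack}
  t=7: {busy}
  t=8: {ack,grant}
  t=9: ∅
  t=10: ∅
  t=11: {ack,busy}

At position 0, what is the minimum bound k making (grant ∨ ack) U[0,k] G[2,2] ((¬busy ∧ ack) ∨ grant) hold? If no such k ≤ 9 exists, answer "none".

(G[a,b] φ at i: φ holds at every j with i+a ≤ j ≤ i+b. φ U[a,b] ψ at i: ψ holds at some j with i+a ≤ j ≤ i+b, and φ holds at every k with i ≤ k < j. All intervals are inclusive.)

Need earliest j ≥ 0 with G[2,2] ((¬busy ∧ ack) ∨ grant), and (grant ∨ ack) at every k in [0,j-1].
  j=0: rhs fails.
  j=1: rhs fails.
  j=2: rhs fails.
  j=3: rhs holds but lhs fails at k=1.
  j=4: rhs holds but lhs fails at k=1.
  j=5: rhs fails.
  j=6: rhs holds but lhs fails at k=1.
  j=7: rhs fails.
  j=8: rhs fails.
  j=9: rhs fails.
No witness within the range → none.

none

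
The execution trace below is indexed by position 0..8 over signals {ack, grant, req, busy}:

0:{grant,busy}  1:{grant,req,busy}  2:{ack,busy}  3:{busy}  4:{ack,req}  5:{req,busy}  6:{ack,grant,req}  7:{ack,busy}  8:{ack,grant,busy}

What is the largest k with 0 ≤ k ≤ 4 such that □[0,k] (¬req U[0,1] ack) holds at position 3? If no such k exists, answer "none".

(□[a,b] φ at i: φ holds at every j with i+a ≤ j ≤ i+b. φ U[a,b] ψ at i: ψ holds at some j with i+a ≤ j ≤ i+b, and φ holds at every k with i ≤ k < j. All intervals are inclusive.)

1

(¬req U[0,1] ack) must hold from j=3 onward; find where it first fails.
  j=3: holds
  j=4: holds
  j=5: fails
Holds on [3,4], so largest k = 1.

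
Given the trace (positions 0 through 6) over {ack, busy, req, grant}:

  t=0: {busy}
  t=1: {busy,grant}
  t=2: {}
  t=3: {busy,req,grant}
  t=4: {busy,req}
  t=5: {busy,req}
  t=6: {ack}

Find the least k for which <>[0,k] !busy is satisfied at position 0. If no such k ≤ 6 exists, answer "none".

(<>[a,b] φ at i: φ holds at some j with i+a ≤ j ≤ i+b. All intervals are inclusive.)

Scan j = 0,1,… for !busy:
  j=0: fails
  j=1: fails
  j=2: holds
First hit at j=2, so smallest k = 2-0 = 2.

2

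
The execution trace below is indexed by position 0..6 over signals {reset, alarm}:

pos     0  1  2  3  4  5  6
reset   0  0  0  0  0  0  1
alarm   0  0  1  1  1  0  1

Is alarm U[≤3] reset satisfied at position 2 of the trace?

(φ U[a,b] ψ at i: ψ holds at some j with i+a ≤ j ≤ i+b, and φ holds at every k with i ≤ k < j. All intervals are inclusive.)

Need some j in [2,5] with reset, and alarm at every k in [2,j-1].
  j=2: reset false.
  j=3: reset false.
  j=4: reset false.
  j=5: reset false.
No j in the window works → until fails.

Does not hold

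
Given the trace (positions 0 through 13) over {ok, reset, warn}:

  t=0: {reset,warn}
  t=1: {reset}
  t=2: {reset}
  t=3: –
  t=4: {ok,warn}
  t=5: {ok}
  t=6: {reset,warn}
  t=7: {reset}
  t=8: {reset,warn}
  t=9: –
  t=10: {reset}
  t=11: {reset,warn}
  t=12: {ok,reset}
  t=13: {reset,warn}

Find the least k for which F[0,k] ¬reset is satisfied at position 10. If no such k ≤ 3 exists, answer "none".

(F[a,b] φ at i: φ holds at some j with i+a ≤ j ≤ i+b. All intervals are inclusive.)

none

Scan j = 10,11,… for ¬reset:
  j=10: fails
  j=11: fails
  j=12: fails
  j=13: fails
No j in [10,13] satisfies it → none.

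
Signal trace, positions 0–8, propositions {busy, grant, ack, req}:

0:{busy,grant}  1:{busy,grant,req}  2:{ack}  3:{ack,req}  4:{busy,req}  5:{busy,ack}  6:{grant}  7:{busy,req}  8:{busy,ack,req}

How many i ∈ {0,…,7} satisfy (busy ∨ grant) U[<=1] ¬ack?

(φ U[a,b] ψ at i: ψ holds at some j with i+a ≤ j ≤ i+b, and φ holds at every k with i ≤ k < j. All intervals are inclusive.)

6

Evaluate at each i in [0,7]:
  i=0: ✓ (rhs at j=0)
  i=1: ✓ (rhs at j=1)
  i=2: ✗ (no rhs in [2,3])
  i=3: ✗ (lhs fails at k=3 before rhs at j=4)
  i=4: ✓ (rhs at j=4)
  i=5: ✓ (rhs at j=6; lhs holds on [5,5])
  i=6: ✓ (rhs at j=6)
  i=7: ✓ (rhs at j=7)
Positions where it holds: {0, 1, 4, 5, 6, 7} → 6.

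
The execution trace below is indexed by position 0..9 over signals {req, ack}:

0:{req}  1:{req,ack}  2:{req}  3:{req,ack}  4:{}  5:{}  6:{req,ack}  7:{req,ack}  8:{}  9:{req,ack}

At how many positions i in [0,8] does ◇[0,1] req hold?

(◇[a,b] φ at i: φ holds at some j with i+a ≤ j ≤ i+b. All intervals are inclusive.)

8

Evaluate at each i in [0,8]:
  i=0: ✓ (witness j=0)
  i=1: ✓ (witness j=1)
  i=2: ✓ (witness j=2)
  i=3: ✓ (witness j=3)
  i=4: ✗ (none in [4,5])
  i=5: ✓ (witness j=6)
  i=6: ✓ (witness j=6)
  i=7: ✓ (witness j=7)
  i=8: ✓ (witness j=9)
Positions where it holds: {0, 1, 2, 3, 5, 6, 7, 8} → 8.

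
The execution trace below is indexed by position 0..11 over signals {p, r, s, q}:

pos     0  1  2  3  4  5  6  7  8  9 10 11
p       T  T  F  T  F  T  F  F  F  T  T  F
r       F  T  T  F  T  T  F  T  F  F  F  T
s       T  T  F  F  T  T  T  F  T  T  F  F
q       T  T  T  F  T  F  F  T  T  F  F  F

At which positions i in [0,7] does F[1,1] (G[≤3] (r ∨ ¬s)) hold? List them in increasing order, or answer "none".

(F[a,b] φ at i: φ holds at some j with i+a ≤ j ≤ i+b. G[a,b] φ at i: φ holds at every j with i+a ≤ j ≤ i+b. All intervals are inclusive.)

0, 1

Evaluate at each i in [0,7]:
  i=0: ✓ (witness j=1)
  i=1: ✓ (witness j=2)
  i=2: ✗ (none in [3,3])
  i=3: ✗ (none in [4,4])
  i=4: ✗ (none in [5,5])
  i=5: ✗ (none in [6,6])
  i=6: ✗ (none in [7,7])
  i=7: ✗ (none in [8,8])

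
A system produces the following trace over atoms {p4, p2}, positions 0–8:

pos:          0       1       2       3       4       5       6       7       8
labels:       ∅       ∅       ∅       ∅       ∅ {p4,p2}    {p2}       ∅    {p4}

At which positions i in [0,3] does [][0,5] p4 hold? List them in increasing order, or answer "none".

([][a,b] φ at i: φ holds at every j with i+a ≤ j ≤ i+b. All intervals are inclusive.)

Evaluate at each i in [0,3]:
  i=0: ✗ (fails at j=0)
  i=1: ✗ (fails at j=1)
  i=2: ✗ (fails at j=2)
  i=3: ✗ (fails at j=3)

none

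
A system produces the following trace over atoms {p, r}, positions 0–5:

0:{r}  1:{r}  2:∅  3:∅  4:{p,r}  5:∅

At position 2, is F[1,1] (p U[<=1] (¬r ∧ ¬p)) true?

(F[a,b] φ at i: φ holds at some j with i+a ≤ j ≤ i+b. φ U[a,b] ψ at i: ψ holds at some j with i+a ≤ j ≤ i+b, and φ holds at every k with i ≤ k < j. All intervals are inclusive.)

Holds

Check (p U[<=1] (¬r ∧ ¬p)) at each j in [3,3]:
  j=3: holds
Found at j=3 → formula holds.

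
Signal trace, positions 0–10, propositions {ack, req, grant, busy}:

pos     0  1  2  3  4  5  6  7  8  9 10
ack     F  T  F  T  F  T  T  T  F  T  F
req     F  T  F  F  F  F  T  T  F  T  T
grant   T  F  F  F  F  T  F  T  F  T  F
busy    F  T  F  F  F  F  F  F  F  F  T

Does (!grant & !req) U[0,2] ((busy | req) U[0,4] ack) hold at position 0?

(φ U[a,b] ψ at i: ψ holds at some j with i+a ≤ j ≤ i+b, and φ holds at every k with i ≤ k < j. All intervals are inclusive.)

Need some j in [0,2] with ((busy | req) U[0,4] ack), and (!grant & !req) at every k in [0,j-1].
  j=0: ((busy | req) U[0,4] ack) — fails.
  j=1: ((busy | req) U[0,4] ack) holds, but (!grant & !req) fails at k=0 → not this j.
  j=2: ((busy | req) U[0,4] ack) — fails.
No j in the window works → until fails.

Does not hold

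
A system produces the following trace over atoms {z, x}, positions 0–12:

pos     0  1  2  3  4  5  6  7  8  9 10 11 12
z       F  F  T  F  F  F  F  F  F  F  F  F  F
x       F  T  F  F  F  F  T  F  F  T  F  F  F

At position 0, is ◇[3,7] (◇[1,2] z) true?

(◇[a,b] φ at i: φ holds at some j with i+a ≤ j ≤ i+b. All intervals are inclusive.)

Check ◇[1,2] z at each j in [3,7]:
  j=3: fails (none in [4,5])
  j=4: fails (none in [5,6])
  j=5: fails (none in [6,7])
  j=6: fails (none in [7,8])
  j=7: fails (none in [8,9])
No position in the window satisfies it → formula fails.

No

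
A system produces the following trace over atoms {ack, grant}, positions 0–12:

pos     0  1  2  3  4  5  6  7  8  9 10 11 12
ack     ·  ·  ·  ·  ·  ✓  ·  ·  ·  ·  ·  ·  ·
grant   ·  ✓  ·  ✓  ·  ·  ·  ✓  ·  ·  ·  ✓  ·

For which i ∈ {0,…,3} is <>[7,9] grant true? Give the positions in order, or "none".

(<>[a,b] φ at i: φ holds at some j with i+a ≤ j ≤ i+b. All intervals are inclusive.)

Evaluate at each i in [0,3]:
  i=0: ✓ (witness j=7)
  i=1: ✗ (none in [8,10])
  i=2: ✓ (witness j=11)
  i=3: ✓ (witness j=11)

0, 2, 3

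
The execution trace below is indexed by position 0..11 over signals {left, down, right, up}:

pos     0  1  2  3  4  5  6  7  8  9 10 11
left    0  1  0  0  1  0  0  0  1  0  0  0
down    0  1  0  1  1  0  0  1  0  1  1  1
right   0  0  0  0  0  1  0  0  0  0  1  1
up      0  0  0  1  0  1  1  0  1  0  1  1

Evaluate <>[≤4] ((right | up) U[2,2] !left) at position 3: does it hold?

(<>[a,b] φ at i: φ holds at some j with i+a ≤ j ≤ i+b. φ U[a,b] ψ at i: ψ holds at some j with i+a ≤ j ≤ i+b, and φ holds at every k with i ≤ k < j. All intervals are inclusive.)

Check ((right | up) U[2,2] !left) at each j in [3,7]:
  j=3: fails
  j=4: fails
  j=5: holds
  j=6: fails
  j=7: fails
Found at j=5 → formula holds.

Holds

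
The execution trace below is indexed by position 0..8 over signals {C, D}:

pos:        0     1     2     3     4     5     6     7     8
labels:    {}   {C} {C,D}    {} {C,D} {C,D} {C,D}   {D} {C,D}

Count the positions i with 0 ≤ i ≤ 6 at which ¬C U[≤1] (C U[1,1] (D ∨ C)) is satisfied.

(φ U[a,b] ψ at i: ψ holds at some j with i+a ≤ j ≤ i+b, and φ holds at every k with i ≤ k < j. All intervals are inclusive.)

Evaluate at each i in [0,6]:
  i=0: ✓ (rhs at j=1; lhs holds on [0,0])
  i=1: ✓ (rhs at j=1)
  i=2: ✗ (no rhs in [2,3])
  i=3: ✓ (rhs at j=4; lhs holds on [3,3])
  i=4: ✓ (rhs at j=4)
  i=5: ✓ (rhs at j=5)
  i=6: ✓ (rhs at j=6)
Positions where it holds: {0, 1, 3, 4, 5, 6} → 6.

6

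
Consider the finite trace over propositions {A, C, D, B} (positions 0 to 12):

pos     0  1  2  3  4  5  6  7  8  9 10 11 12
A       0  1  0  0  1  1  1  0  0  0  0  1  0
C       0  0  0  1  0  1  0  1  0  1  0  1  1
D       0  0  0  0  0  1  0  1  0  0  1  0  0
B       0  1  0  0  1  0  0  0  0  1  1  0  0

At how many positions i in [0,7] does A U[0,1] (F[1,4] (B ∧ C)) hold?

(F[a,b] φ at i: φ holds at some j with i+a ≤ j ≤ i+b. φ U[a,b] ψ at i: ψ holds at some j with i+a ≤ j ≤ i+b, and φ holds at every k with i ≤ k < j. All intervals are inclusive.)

Evaluate at each i in [0,7]:
  i=0: ✗ (no rhs in [0,1])
  i=1: ✗ (no rhs in [1,2])
  i=2: ✗ (no rhs in [2,3])
  i=3: ✗ (no rhs in [3,4])
  i=4: ✓ (rhs at j=5; lhs holds on [4,4])
  i=5: ✓ (rhs at j=5)
  i=6: ✓ (rhs at j=6)
  i=7: ✓ (rhs at j=7)
Positions where it holds: {4, 5, 6, 7} → 4.

4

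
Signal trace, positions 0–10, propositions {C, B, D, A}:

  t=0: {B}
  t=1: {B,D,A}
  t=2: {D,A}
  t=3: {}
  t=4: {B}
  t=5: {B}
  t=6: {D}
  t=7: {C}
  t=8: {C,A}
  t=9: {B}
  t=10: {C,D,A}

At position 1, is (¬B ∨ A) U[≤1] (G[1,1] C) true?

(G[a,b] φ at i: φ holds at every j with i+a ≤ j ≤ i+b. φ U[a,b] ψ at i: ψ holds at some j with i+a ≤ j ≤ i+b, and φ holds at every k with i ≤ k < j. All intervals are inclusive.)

Need some j in [1,2] with G[1,1] C, and (¬B ∨ A) at every k in [1,j-1].
  j=1: G[1,1] C — fails at 2.
  j=2: G[1,1] C — fails at 3.
No j in the window works → until fails.

No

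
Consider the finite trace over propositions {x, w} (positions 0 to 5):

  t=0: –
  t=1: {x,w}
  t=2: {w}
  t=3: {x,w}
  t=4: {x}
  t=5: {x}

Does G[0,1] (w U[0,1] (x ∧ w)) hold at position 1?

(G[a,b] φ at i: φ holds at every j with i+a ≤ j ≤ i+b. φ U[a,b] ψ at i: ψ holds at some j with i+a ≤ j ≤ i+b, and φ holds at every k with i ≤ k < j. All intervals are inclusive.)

True

Check (w U[0,1] (x ∧ w)) at every j in [1,2]:
  j=1: holds
  j=2: holds
All positions satisfy it → formula holds.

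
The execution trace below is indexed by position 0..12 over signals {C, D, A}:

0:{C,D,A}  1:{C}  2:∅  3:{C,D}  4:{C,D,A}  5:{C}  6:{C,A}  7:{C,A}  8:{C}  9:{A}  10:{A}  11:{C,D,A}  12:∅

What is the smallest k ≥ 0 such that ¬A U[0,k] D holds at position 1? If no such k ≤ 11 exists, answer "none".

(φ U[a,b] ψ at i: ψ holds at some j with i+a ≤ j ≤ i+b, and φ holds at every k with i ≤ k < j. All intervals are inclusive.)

Need earliest j ≥ 1 with D, and ¬A at every k in [1,j-1].
  j=1: rhs fails.
  j=2: rhs fails.
  j=3: rhs holds; lhs holds on [1,2]. k = 2.

2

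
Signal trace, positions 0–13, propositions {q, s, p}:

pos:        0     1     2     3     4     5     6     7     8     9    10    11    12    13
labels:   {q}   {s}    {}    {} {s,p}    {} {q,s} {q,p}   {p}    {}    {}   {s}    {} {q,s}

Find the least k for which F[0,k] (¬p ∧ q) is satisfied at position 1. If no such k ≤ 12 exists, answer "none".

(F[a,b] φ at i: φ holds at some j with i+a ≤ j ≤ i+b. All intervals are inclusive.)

5

Scan j = 1,2,… for (¬p ∧ q):
  j=1: fails
  j=2: fails
  j=3: fails
  j=4: fails
  j=5: fails
  j=6: holds
First hit at j=6, so smallest k = 6-1 = 5.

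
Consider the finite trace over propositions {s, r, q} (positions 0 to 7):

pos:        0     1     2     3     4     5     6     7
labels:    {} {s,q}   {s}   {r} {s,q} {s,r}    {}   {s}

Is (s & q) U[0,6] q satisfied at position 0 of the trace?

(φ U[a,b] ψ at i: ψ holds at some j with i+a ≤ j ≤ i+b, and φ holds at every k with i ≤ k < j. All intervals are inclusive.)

Need some j in [0,6] with q, and (s & q) at every k in [0,j-1].
  j=0: q false.
  j=1: q holds, but (s & q) fails at k=0 → not this j.
  j=2: q false.
  j=3: q false.
  j=4: q holds, but (s & q) fails at k=0 → not this j.
  j=5: q false.
  j=6: q false.
No j in the window works → until fails.

Does not hold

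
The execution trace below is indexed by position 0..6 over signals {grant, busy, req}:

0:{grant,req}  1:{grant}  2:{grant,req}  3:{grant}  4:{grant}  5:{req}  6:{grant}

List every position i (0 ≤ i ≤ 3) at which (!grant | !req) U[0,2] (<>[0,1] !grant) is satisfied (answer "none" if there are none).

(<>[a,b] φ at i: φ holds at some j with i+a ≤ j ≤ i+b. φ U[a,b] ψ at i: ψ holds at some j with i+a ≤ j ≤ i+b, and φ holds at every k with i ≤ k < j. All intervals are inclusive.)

Evaluate at each i in [0,3]:
  i=0: ✗ (no rhs in [0,2])
  i=1: ✗ (no rhs in [1,3])
  i=2: ✗ (lhs fails at k=2 before rhs at j=4)
  i=3: ✓ (rhs at j=4; lhs holds on [3,3])

3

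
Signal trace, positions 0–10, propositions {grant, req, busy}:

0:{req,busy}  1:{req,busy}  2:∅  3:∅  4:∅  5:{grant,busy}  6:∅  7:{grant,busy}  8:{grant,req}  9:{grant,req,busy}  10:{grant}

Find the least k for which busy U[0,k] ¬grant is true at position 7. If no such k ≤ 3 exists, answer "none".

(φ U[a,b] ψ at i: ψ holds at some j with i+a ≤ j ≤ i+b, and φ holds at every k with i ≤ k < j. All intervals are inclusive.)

none

Need earliest j ≥ 7 with ¬grant, and busy at every k in [7,j-1].
  j=7: rhs fails.
  j=8: rhs fails.
  j=9: rhs fails.
  j=10: rhs fails.
No witness within the range → none.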